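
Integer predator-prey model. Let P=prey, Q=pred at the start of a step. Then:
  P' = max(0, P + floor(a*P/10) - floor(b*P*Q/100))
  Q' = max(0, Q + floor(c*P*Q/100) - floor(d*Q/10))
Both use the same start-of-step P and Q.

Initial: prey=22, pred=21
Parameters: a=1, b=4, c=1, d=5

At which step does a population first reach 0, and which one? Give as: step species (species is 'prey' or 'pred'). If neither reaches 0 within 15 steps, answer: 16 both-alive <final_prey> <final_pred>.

Step 1: prey: 22+2-18=6; pred: 21+4-10=15
Step 2: prey: 6+0-3=3; pred: 15+0-7=8
Step 3: prey: 3+0-0=3; pred: 8+0-4=4
Step 4: prey: 3+0-0=3; pred: 4+0-2=2
Step 5: prey: 3+0-0=3; pred: 2+0-1=1
Step 6: prey: 3+0-0=3; pred: 1+0-0=1
Steps 7-15: state stable at prey=3, pred=1 (no change)
No extinction within 15 steps

Answer: 16 both-alive 3 1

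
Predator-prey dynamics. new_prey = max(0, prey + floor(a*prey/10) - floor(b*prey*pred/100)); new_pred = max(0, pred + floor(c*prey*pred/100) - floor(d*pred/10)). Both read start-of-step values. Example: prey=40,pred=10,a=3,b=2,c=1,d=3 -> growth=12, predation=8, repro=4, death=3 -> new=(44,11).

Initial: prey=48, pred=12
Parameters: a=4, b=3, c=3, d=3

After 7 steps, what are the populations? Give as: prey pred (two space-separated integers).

Step 1: prey: 48+19-17=50; pred: 12+17-3=26
Step 2: prey: 50+20-39=31; pred: 26+39-7=58
Step 3: prey: 31+12-53=0; pred: 58+53-17=94
Step 4: prey: 0+0-0=0; pred: 94+0-28=66
Step 5: prey: 0+0-0=0; pred: 66+0-19=47
Step 6: prey: 0+0-0=0; pred: 47+0-14=33
Step 7: prey: 0+0-0=0; pred: 33+0-9=24

Answer: 0 24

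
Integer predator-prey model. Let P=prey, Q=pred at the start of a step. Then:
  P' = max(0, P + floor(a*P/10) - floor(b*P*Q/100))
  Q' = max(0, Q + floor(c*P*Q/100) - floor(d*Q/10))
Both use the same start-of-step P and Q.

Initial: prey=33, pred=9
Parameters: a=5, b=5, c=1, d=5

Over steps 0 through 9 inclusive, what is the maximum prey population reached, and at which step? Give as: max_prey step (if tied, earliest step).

Answer: 104 7

Derivation:
Step 1: prey: 33+16-14=35; pred: 9+2-4=7
Step 2: prey: 35+17-12=40; pred: 7+2-3=6
Step 3: prey: 40+20-12=48; pred: 6+2-3=5
Step 4: prey: 48+24-12=60; pred: 5+2-2=5
Step 5: prey: 60+30-15=75; pred: 5+3-2=6
Step 6: prey: 75+37-22=90; pred: 6+4-3=7
Step 7: prey: 90+45-31=104; pred: 7+6-3=10
Step 8: prey: 104+52-52=104; pred: 10+10-5=15
Step 9: prey: 104+52-78=78; pred: 15+15-7=23
Max prey = 104 at step 7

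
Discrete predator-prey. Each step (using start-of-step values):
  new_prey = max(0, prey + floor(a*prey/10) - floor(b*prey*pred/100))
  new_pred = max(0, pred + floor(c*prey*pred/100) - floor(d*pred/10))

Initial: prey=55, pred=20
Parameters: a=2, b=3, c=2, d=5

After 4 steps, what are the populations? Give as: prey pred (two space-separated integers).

Answer: 1 12

Derivation:
Step 1: prey: 55+11-33=33; pred: 20+22-10=32
Step 2: prey: 33+6-31=8; pred: 32+21-16=37
Step 3: prey: 8+1-8=1; pred: 37+5-18=24
Step 4: prey: 1+0-0=1; pred: 24+0-12=12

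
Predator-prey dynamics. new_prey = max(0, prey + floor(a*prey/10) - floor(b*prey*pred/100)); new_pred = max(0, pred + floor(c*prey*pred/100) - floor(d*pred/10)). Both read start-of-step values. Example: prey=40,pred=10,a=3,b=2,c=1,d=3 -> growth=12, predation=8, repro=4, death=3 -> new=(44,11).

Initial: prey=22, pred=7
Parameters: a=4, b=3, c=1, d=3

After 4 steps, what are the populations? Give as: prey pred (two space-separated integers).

Answer: 47 7

Derivation:
Step 1: prey: 22+8-4=26; pred: 7+1-2=6
Step 2: prey: 26+10-4=32; pred: 6+1-1=6
Step 3: prey: 32+12-5=39; pred: 6+1-1=6
Step 4: prey: 39+15-7=47; pred: 6+2-1=7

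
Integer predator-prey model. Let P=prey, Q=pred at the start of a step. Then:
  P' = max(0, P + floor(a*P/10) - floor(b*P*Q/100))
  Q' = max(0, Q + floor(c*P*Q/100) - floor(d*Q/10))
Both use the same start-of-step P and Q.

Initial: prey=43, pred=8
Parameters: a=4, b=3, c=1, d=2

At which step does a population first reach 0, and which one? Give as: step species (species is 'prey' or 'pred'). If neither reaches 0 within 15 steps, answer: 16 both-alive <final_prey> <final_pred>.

Answer: 16 both-alive 1 7

Derivation:
Step 1: prey: 43+17-10=50; pred: 8+3-1=10
Step 2: prey: 50+20-15=55; pred: 10+5-2=13
Step 3: prey: 55+22-21=56; pred: 13+7-2=18
Step 4: prey: 56+22-30=48; pred: 18+10-3=25
Step 5: prey: 48+19-36=31; pred: 25+12-5=32
Step 6: prey: 31+12-29=14; pred: 32+9-6=35
Step 7: prey: 14+5-14=5; pred: 35+4-7=32
Step 8: prey: 5+2-4=3; pred: 32+1-6=27
Step 9: prey: 3+1-2=2; pred: 27+0-5=22
Step 10: prey: 2+0-1=1; pred: 22+0-4=18
Step 11: prey: 1+0-0=1; pred: 18+0-3=15
Step 12: prey: 1+0-0=1; pred: 15+0-3=12
Step 13: prey: 1+0-0=1; pred: 12+0-2=10
Step 14: prey: 1+0-0=1; pred: 10+0-2=8
Step 15: prey: 1+0-0=1; pred: 8+0-1=7
No extinction within 15 steps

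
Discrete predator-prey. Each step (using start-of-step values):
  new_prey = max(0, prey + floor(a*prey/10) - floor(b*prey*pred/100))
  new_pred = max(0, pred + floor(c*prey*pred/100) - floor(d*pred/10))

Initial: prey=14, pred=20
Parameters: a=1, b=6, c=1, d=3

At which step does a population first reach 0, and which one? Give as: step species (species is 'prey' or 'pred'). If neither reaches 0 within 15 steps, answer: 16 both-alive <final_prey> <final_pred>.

Step 1: prey: 14+1-16=0; pred: 20+2-6=16
First extinction: prey at step 1

Answer: 1 prey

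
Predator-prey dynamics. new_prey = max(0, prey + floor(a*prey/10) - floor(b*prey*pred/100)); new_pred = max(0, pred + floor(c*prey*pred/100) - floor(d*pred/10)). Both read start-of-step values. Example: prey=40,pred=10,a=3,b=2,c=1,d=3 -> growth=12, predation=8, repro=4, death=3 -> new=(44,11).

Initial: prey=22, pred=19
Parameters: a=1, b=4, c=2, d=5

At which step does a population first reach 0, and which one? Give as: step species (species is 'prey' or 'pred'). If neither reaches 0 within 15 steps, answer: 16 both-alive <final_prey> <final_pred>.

Step 1: prey: 22+2-16=8; pred: 19+8-9=18
Step 2: prey: 8+0-5=3; pred: 18+2-9=11
Step 3: prey: 3+0-1=2; pred: 11+0-5=6
Step 4: prey: 2+0-0=2; pred: 6+0-3=3
Step 5: prey: 2+0-0=2; pred: 3+0-1=2
Step 6: prey: 2+0-0=2; pred: 2+0-1=1
Step 7: prey: 2+0-0=2; pred: 1+0-0=1
Steps 8-15: state stable at prey=2, pred=1 (no change)
No extinction within 15 steps

Answer: 16 both-alive 2 1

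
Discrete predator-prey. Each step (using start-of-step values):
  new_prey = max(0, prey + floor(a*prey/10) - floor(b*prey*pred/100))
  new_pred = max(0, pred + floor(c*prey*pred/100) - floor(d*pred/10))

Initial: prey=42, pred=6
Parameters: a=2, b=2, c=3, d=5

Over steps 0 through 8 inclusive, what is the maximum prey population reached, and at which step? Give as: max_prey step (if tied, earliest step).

Answer: 45 1

Derivation:
Step 1: prey: 42+8-5=45; pred: 6+7-3=10
Step 2: prey: 45+9-9=45; pred: 10+13-5=18
Step 3: prey: 45+9-16=38; pred: 18+24-9=33
Step 4: prey: 38+7-25=20; pred: 33+37-16=54
Step 5: prey: 20+4-21=3; pred: 54+32-27=59
Step 6: prey: 3+0-3=0; pred: 59+5-29=35
Step 7: prey: 0+0-0=0; pred: 35+0-17=18
Step 8: prey: 0+0-0=0; pred: 18+0-9=9
Max prey = 45 at step 1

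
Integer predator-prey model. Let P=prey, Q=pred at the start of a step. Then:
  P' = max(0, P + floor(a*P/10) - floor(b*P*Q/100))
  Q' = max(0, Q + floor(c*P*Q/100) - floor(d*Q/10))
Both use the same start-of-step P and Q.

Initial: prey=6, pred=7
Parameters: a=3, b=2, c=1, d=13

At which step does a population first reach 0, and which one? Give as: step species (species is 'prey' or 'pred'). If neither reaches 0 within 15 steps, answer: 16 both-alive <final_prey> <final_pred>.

Step 1: prey: 6+1-0=7; pred: 7+0-9=0
First extinction: pred at step 1

Answer: 1 pred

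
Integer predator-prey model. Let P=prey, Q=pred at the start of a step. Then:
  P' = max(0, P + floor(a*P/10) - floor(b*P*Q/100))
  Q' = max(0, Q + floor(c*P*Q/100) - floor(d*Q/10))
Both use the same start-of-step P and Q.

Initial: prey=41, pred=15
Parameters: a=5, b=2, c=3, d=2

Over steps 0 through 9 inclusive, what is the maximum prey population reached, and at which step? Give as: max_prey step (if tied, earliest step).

Answer: 49 1

Derivation:
Step 1: prey: 41+20-12=49; pred: 15+18-3=30
Step 2: prey: 49+24-29=44; pred: 30+44-6=68
Step 3: prey: 44+22-59=7; pred: 68+89-13=144
Step 4: prey: 7+3-20=0; pred: 144+30-28=146
Step 5: prey: 0+0-0=0; pred: 146+0-29=117
Step 6: prey: 0+0-0=0; pred: 117+0-23=94
Step 7: prey: 0+0-0=0; pred: 94+0-18=76
Step 8: prey: 0+0-0=0; pred: 76+0-15=61
Step 9: prey: 0+0-0=0; pred: 61+0-12=49
Max prey = 49 at step 1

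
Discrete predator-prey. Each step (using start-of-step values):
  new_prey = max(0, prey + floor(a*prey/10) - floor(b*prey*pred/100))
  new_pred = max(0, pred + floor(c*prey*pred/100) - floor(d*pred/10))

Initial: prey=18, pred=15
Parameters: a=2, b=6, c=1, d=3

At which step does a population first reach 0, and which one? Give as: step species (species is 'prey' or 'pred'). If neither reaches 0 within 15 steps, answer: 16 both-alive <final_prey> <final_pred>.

Step 1: prey: 18+3-16=5; pred: 15+2-4=13
Step 2: prey: 5+1-3=3; pred: 13+0-3=10
Step 3: prey: 3+0-1=2; pred: 10+0-3=7
Step 4: prey: 2+0-0=2; pred: 7+0-2=5
Step 5: prey: 2+0-0=2; pred: 5+0-1=4
Step 6: prey: 2+0-0=2; pred: 4+0-1=3
Step 7: prey: 2+0-0=2; pred: 3+0-0=3
Steps 8-15: state stable at prey=2, pred=3 (no change)
No extinction within 15 steps

Answer: 16 both-alive 2 3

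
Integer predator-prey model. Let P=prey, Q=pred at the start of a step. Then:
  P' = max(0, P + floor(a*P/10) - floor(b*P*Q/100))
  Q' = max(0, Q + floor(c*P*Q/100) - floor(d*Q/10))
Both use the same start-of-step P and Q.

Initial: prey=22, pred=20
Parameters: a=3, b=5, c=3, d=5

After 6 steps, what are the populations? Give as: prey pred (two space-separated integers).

Step 1: prey: 22+6-22=6; pred: 20+13-10=23
Step 2: prey: 6+1-6=1; pred: 23+4-11=16
Step 3: prey: 1+0-0=1; pred: 16+0-8=8
Step 4: prey: 1+0-0=1; pred: 8+0-4=4
Step 5: prey: 1+0-0=1; pred: 4+0-2=2
Step 6: prey: 1+0-0=1; pred: 2+0-1=1

Answer: 1 1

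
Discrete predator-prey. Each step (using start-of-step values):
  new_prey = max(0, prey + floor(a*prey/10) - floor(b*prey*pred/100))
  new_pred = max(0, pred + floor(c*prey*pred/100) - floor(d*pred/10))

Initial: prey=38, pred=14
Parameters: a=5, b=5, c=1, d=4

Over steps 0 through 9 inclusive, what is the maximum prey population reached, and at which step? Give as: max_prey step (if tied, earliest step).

Step 1: prey: 38+19-26=31; pred: 14+5-5=14
Step 2: prey: 31+15-21=25; pred: 14+4-5=13
Step 3: prey: 25+12-16=21; pred: 13+3-5=11
Step 4: prey: 21+10-11=20; pred: 11+2-4=9
Step 5: prey: 20+10-9=21; pred: 9+1-3=7
Step 6: prey: 21+10-7=24; pred: 7+1-2=6
Step 7: prey: 24+12-7=29; pred: 6+1-2=5
Step 8: prey: 29+14-7=36; pred: 5+1-2=4
Step 9: prey: 36+18-7=47; pred: 4+1-1=4
Max prey = 47 at step 9

Answer: 47 9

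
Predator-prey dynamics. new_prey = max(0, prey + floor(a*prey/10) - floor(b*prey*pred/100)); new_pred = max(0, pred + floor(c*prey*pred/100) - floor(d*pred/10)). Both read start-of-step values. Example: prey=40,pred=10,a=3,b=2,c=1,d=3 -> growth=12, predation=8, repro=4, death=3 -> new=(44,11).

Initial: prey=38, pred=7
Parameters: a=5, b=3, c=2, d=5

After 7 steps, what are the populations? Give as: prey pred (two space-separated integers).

Answer: 0 24

Derivation:
Step 1: prey: 38+19-7=50; pred: 7+5-3=9
Step 2: prey: 50+25-13=62; pred: 9+9-4=14
Step 3: prey: 62+31-26=67; pred: 14+17-7=24
Step 4: prey: 67+33-48=52; pred: 24+32-12=44
Step 5: prey: 52+26-68=10; pred: 44+45-22=67
Step 6: prey: 10+5-20=0; pred: 67+13-33=47
Step 7: prey: 0+0-0=0; pred: 47+0-23=24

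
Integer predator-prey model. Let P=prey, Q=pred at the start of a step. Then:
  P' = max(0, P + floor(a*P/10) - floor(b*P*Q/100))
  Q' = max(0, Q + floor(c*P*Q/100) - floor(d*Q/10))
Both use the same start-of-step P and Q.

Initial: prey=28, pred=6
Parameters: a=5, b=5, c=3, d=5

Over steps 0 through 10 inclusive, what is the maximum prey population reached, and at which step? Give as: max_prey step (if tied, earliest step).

Answer: 38 2

Derivation:
Step 1: prey: 28+14-8=34; pred: 6+5-3=8
Step 2: prey: 34+17-13=38; pred: 8+8-4=12
Step 3: prey: 38+19-22=35; pred: 12+13-6=19
Step 4: prey: 35+17-33=19; pred: 19+19-9=29
Step 5: prey: 19+9-27=1; pred: 29+16-14=31
Step 6: prey: 1+0-1=0; pred: 31+0-15=16
Step 7: prey: 0+0-0=0; pred: 16+0-8=8
Step 8: prey: 0+0-0=0; pred: 8+0-4=4
Step 9: prey: 0+0-0=0; pred: 4+0-2=2
Step 10: prey: 0+0-0=0; pred: 2+0-1=1
Max prey = 38 at step 2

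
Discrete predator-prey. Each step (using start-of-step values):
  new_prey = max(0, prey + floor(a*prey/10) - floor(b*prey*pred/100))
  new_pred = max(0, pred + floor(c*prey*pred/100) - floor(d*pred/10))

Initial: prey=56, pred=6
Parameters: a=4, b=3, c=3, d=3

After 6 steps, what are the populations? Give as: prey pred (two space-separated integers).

Step 1: prey: 56+22-10=68; pred: 6+10-1=15
Step 2: prey: 68+27-30=65; pred: 15+30-4=41
Step 3: prey: 65+26-79=12; pred: 41+79-12=108
Step 4: prey: 12+4-38=0; pred: 108+38-32=114
Step 5: prey: 0+0-0=0; pred: 114+0-34=80
Step 6: prey: 0+0-0=0; pred: 80+0-24=56

Answer: 0 56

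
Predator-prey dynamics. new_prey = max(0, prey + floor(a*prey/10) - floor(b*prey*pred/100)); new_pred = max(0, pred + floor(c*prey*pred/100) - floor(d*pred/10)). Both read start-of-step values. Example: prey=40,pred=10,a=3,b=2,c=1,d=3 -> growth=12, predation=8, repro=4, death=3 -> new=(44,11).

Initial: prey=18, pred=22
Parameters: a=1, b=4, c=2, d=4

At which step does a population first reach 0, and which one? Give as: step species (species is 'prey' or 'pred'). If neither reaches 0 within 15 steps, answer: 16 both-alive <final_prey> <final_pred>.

Answer: 16 both-alive 1 2

Derivation:
Step 1: prey: 18+1-15=4; pred: 22+7-8=21
Step 2: prey: 4+0-3=1; pred: 21+1-8=14
Step 3: prey: 1+0-0=1; pred: 14+0-5=9
Step 4: prey: 1+0-0=1; pred: 9+0-3=6
Step 5: prey: 1+0-0=1; pred: 6+0-2=4
Step 6: prey: 1+0-0=1; pred: 4+0-1=3
Step 7: prey: 1+0-0=1; pred: 3+0-1=2
Step 8: prey: 1+0-0=1; pred: 2+0-0=2
Steps 9-15: state stable at prey=1, pred=2 (no change)
No extinction within 15 steps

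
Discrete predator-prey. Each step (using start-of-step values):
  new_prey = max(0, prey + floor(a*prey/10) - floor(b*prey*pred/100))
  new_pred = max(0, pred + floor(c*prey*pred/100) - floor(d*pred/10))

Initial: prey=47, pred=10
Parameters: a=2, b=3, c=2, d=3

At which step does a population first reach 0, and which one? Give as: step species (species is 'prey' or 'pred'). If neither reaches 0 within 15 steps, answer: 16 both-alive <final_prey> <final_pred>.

Answer: 16 both-alive 1 3

Derivation:
Step 1: prey: 47+9-14=42; pred: 10+9-3=16
Step 2: prey: 42+8-20=30; pred: 16+13-4=25
Step 3: prey: 30+6-22=14; pred: 25+15-7=33
Step 4: prey: 14+2-13=3; pred: 33+9-9=33
Step 5: prey: 3+0-2=1; pred: 33+1-9=25
Step 6: prey: 1+0-0=1; pred: 25+0-7=18
Step 7: prey: 1+0-0=1; pred: 18+0-5=13
Step 8: prey: 1+0-0=1; pred: 13+0-3=10
Step 9: prey: 1+0-0=1; pred: 10+0-3=7
Step 10: prey: 1+0-0=1; pred: 7+0-2=5
Step 11: prey: 1+0-0=1; pred: 5+0-1=4
Step 12: prey: 1+0-0=1; pred: 4+0-1=3
Step 13: prey: 1+0-0=1; pred: 3+0-0=3
Steps 14-15: state stable at prey=1, pred=3 (no change)
No extinction within 15 steps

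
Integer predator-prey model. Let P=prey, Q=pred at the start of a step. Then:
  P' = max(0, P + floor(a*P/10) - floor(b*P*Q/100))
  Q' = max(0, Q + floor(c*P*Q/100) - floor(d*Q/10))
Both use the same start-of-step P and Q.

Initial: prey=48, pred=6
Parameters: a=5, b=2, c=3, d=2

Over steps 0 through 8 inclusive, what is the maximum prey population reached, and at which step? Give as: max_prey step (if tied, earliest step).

Step 1: prey: 48+24-5=67; pred: 6+8-1=13
Step 2: prey: 67+33-17=83; pred: 13+26-2=37
Step 3: prey: 83+41-61=63; pred: 37+92-7=122
Step 4: prey: 63+31-153=0; pred: 122+230-24=328
Step 5: prey: 0+0-0=0; pred: 328+0-65=263
Step 6: prey: 0+0-0=0; pred: 263+0-52=211
Step 7: prey: 0+0-0=0; pred: 211+0-42=169
Step 8: prey: 0+0-0=0; pred: 169+0-33=136
Max prey = 83 at step 2

Answer: 83 2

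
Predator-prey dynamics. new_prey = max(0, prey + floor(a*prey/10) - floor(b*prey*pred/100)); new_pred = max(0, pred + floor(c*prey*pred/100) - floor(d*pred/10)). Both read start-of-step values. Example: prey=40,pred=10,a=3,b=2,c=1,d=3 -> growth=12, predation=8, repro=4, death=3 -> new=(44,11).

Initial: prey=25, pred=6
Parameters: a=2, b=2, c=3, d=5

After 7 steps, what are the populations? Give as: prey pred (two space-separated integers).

Answer: 14 28

Derivation:
Step 1: prey: 25+5-3=27; pred: 6+4-3=7
Step 2: prey: 27+5-3=29; pred: 7+5-3=9
Step 3: prey: 29+5-5=29; pred: 9+7-4=12
Step 4: prey: 29+5-6=28; pred: 12+10-6=16
Step 5: prey: 28+5-8=25; pred: 16+13-8=21
Step 6: prey: 25+5-10=20; pred: 21+15-10=26
Step 7: prey: 20+4-10=14; pred: 26+15-13=28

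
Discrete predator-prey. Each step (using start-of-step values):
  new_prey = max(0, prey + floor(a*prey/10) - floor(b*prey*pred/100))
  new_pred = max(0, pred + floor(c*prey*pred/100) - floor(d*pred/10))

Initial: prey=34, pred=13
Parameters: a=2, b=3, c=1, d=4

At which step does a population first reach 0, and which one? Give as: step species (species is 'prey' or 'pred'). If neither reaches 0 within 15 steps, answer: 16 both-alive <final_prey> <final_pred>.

Step 1: prey: 34+6-13=27; pred: 13+4-5=12
Step 2: prey: 27+5-9=23; pred: 12+3-4=11
Step 3: prey: 23+4-7=20; pred: 11+2-4=9
Step 4: prey: 20+4-5=19; pred: 9+1-3=7
Step 5: prey: 19+3-3=19; pred: 7+1-2=6
Step 6: prey: 19+3-3=19; pred: 6+1-2=5
Step 7: prey: 19+3-2=20; pred: 5+0-2=3
Step 8: prey: 20+4-1=23; pred: 3+0-1=2
Step 9: prey: 23+4-1=26; pred: 2+0-0=2
Step 10: prey: 26+5-1=30; pred: 2+0-0=2
Step 11: prey: 30+6-1=35; pred: 2+0-0=2
Step 12: prey: 35+7-2=40; pred: 2+0-0=2
Step 13: prey: 40+8-2=46; pred: 2+0-0=2
Step 14: prey: 46+9-2=53; pred: 2+0-0=2
Step 15: prey: 53+10-3=60; pred: 2+1-0=3
No extinction within 15 steps

Answer: 16 both-alive 60 3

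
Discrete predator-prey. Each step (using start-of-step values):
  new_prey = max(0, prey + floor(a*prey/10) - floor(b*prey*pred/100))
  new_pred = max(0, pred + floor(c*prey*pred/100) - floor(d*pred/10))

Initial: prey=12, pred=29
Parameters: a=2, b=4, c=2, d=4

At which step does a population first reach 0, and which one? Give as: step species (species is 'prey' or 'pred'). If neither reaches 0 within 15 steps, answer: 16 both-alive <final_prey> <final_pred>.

Answer: 16 both-alive 1 2

Derivation:
Step 1: prey: 12+2-13=1; pred: 29+6-11=24
Step 2: prey: 1+0-0=1; pred: 24+0-9=15
Step 3: prey: 1+0-0=1; pred: 15+0-6=9
Step 4: prey: 1+0-0=1; pred: 9+0-3=6
Step 5: prey: 1+0-0=1; pred: 6+0-2=4
Step 6: prey: 1+0-0=1; pred: 4+0-1=3
Step 7: prey: 1+0-0=1; pred: 3+0-1=2
Step 8: prey: 1+0-0=1; pred: 2+0-0=2
Steps 9-15: state stable at prey=1, pred=2 (no change)
No extinction within 15 steps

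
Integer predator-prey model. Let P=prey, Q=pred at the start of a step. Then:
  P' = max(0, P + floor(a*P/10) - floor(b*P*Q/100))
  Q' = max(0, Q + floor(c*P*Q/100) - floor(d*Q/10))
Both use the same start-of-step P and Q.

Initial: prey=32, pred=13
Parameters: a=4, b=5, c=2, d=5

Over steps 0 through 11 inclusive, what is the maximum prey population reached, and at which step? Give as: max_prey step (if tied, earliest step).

Step 1: prey: 32+12-20=24; pred: 13+8-6=15
Step 2: prey: 24+9-18=15; pred: 15+7-7=15
Step 3: prey: 15+6-11=10; pred: 15+4-7=12
Step 4: prey: 10+4-6=8; pred: 12+2-6=8
Step 5: prey: 8+3-3=8; pred: 8+1-4=5
Step 6: prey: 8+3-2=9; pred: 5+0-2=3
Step 7: prey: 9+3-1=11; pred: 3+0-1=2
Step 8: prey: 11+4-1=14; pred: 2+0-1=1
Step 9: prey: 14+5-0=19; pred: 1+0-0=1
Step 10: prey: 19+7-0=26; pred: 1+0-0=1
Step 11: prey: 26+10-1=35; pred: 1+0-0=1
Max prey = 35 at step 11

Answer: 35 11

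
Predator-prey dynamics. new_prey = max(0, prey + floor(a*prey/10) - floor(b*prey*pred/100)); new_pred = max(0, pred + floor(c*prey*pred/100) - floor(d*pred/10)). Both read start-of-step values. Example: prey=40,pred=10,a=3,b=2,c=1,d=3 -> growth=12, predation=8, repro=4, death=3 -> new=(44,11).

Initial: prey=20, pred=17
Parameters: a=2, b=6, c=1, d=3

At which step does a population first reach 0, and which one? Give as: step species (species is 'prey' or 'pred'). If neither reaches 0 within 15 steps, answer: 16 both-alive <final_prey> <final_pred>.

Step 1: prey: 20+4-20=4; pred: 17+3-5=15
Step 2: prey: 4+0-3=1; pred: 15+0-4=11
Step 3: prey: 1+0-0=1; pred: 11+0-3=8
Step 4: prey: 1+0-0=1; pred: 8+0-2=6
Step 5: prey: 1+0-0=1; pred: 6+0-1=5
Step 6: prey: 1+0-0=1; pred: 5+0-1=4
Step 7: prey: 1+0-0=1; pred: 4+0-1=3
Step 8: prey: 1+0-0=1; pred: 3+0-0=3
Steps 9-15: state stable at prey=1, pred=3 (no change)
No extinction within 15 steps

Answer: 16 both-alive 1 3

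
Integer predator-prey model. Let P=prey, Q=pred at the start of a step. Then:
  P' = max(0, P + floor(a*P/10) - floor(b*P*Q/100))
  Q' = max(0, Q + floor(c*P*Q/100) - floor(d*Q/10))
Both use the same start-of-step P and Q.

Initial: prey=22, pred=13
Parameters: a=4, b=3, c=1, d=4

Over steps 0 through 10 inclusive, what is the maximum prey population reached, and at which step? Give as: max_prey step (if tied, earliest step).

Step 1: prey: 22+8-8=22; pred: 13+2-5=10
Step 2: prey: 22+8-6=24; pred: 10+2-4=8
Step 3: prey: 24+9-5=28; pred: 8+1-3=6
Step 4: prey: 28+11-5=34; pred: 6+1-2=5
Step 5: prey: 34+13-5=42; pred: 5+1-2=4
Step 6: prey: 42+16-5=53; pred: 4+1-1=4
Step 7: prey: 53+21-6=68; pred: 4+2-1=5
Step 8: prey: 68+27-10=85; pred: 5+3-2=6
Step 9: prey: 85+34-15=104; pred: 6+5-2=9
Step 10: prey: 104+41-28=117; pred: 9+9-3=15
Max prey = 117 at step 10

Answer: 117 10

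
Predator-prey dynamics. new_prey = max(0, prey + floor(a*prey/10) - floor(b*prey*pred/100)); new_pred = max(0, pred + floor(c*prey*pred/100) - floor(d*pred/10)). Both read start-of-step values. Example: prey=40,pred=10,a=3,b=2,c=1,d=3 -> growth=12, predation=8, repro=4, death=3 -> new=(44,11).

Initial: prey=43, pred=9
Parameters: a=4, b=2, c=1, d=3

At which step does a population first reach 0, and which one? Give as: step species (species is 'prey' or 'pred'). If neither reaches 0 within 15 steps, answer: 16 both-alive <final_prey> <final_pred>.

Answer: 16 both-alive 1 6

Derivation:
Step 1: prey: 43+17-7=53; pred: 9+3-2=10
Step 2: prey: 53+21-10=64; pred: 10+5-3=12
Step 3: prey: 64+25-15=74; pred: 12+7-3=16
Step 4: prey: 74+29-23=80; pred: 16+11-4=23
Step 5: prey: 80+32-36=76; pred: 23+18-6=35
Step 6: prey: 76+30-53=53; pred: 35+26-10=51
Step 7: prey: 53+21-54=20; pred: 51+27-15=63
Step 8: prey: 20+8-25=3; pred: 63+12-18=57
Step 9: prey: 3+1-3=1; pred: 57+1-17=41
Step 10: prey: 1+0-0=1; pred: 41+0-12=29
Step 11: prey: 1+0-0=1; pred: 29+0-8=21
Step 12: prey: 1+0-0=1; pred: 21+0-6=15
Step 13: prey: 1+0-0=1; pred: 15+0-4=11
Step 14: prey: 1+0-0=1; pred: 11+0-3=8
Step 15: prey: 1+0-0=1; pred: 8+0-2=6
No extinction within 15 steps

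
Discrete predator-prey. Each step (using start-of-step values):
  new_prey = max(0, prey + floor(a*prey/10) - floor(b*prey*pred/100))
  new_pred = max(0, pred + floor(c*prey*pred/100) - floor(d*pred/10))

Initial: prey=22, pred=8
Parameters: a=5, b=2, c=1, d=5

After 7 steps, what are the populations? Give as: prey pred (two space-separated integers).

Step 1: prey: 22+11-3=30; pred: 8+1-4=5
Step 2: prey: 30+15-3=42; pred: 5+1-2=4
Step 3: prey: 42+21-3=60; pred: 4+1-2=3
Step 4: prey: 60+30-3=87; pred: 3+1-1=3
Step 5: prey: 87+43-5=125; pred: 3+2-1=4
Step 6: prey: 125+62-10=177; pred: 4+5-2=7
Step 7: prey: 177+88-24=241; pred: 7+12-3=16

Answer: 241 16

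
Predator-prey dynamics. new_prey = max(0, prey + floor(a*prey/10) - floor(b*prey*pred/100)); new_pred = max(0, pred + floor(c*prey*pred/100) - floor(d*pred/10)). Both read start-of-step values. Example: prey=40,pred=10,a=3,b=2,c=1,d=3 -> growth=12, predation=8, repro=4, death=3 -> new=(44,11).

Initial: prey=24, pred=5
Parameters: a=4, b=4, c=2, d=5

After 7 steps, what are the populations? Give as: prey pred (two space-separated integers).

Answer: 36 26

Derivation:
Step 1: prey: 24+9-4=29; pred: 5+2-2=5
Step 2: prey: 29+11-5=35; pred: 5+2-2=5
Step 3: prey: 35+14-7=42; pred: 5+3-2=6
Step 4: prey: 42+16-10=48; pred: 6+5-3=8
Step 5: prey: 48+19-15=52; pred: 8+7-4=11
Step 6: prey: 52+20-22=50; pred: 11+11-5=17
Step 7: prey: 50+20-34=36; pred: 17+17-8=26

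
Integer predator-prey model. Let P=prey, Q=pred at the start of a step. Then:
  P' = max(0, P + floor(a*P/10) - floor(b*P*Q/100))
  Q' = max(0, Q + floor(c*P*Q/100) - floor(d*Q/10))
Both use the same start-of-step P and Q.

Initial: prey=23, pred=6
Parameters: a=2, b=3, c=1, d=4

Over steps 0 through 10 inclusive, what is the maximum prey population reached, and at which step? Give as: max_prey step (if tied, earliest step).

Step 1: prey: 23+4-4=23; pred: 6+1-2=5
Step 2: prey: 23+4-3=24; pred: 5+1-2=4
Step 3: prey: 24+4-2=26; pred: 4+0-1=3
Step 4: prey: 26+5-2=29; pred: 3+0-1=2
Step 5: prey: 29+5-1=33; pred: 2+0-0=2
Step 6: prey: 33+6-1=38; pred: 2+0-0=2
Step 7: prey: 38+7-2=43; pred: 2+0-0=2
Step 8: prey: 43+8-2=49; pred: 2+0-0=2
Step 9: prey: 49+9-2=56; pred: 2+0-0=2
Step 10: prey: 56+11-3=64; pred: 2+1-0=3
Max prey = 64 at step 10

Answer: 64 10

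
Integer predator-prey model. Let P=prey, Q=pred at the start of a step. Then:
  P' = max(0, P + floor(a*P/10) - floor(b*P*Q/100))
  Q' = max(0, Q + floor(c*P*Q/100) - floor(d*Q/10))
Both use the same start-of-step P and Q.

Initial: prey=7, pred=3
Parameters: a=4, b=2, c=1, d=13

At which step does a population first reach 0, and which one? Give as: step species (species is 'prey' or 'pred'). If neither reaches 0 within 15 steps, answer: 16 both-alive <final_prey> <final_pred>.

Step 1: prey: 7+2-0=9; pred: 3+0-3=0
First extinction: pred at step 1

Answer: 1 pred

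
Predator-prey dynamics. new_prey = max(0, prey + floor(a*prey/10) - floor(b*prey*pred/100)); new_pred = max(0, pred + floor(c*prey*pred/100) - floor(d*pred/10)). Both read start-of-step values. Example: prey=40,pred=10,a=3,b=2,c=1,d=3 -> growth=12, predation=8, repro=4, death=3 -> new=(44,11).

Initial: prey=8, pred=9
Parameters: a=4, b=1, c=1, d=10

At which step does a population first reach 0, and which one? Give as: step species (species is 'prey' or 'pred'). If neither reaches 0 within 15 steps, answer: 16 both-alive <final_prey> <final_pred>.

Step 1: prey: 8+3-0=11; pred: 9+0-9=0
First extinction: pred at step 1

Answer: 1 pred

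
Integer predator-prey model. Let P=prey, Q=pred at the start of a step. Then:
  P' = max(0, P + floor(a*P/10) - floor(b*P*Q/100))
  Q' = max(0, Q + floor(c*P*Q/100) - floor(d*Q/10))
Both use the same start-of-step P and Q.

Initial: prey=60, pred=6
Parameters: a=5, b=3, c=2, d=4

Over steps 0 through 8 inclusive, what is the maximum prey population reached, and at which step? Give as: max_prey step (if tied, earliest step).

Answer: 94 2

Derivation:
Step 1: prey: 60+30-10=80; pred: 6+7-2=11
Step 2: prey: 80+40-26=94; pred: 11+17-4=24
Step 3: prey: 94+47-67=74; pred: 24+45-9=60
Step 4: prey: 74+37-133=0; pred: 60+88-24=124
Step 5: prey: 0+0-0=0; pred: 124+0-49=75
Step 6: prey: 0+0-0=0; pred: 75+0-30=45
Step 7: prey: 0+0-0=0; pred: 45+0-18=27
Step 8: prey: 0+0-0=0; pred: 27+0-10=17
Max prey = 94 at step 2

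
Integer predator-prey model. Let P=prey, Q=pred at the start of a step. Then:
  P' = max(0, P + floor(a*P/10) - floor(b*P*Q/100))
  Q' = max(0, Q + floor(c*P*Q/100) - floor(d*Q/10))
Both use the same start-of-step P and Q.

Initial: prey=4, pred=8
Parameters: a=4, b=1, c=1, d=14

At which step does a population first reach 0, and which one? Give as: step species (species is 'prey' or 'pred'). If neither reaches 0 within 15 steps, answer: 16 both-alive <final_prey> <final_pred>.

Answer: 1 pred

Derivation:
Step 1: prey: 4+1-0=5; pred: 8+0-11=0
First extinction: pred at step 1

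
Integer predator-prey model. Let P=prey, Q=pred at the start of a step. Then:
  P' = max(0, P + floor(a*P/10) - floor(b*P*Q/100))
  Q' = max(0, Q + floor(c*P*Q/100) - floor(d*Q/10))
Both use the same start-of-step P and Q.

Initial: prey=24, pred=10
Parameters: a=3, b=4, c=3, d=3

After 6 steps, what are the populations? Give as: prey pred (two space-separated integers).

Answer: 1 12

Derivation:
Step 1: prey: 24+7-9=22; pred: 10+7-3=14
Step 2: prey: 22+6-12=16; pred: 14+9-4=19
Step 3: prey: 16+4-12=8; pred: 19+9-5=23
Step 4: prey: 8+2-7=3; pred: 23+5-6=22
Step 5: prey: 3+0-2=1; pred: 22+1-6=17
Step 6: prey: 1+0-0=1; pred: 17+0-5=12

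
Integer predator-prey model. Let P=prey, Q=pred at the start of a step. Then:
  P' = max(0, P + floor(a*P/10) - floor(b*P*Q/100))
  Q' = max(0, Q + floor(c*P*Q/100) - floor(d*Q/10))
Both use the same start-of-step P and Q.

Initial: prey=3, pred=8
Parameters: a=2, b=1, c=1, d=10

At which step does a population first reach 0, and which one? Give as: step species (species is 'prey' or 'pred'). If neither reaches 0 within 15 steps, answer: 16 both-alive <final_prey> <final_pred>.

Answer: 1 pred

Derivation:
Step 1: prey: 3+0-0=3; pred: 8+0-8=0
First extinction: pred at step 1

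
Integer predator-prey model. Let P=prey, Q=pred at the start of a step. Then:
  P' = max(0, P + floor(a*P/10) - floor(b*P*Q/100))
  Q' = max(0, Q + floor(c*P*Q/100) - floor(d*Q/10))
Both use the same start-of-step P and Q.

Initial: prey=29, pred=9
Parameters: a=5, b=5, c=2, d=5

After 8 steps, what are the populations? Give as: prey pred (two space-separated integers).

Answer: 21 9

Derivation:
Step 1: prey: 29+14-13=30; pred: 9+5-4=10
Step 2: prey: 30+15-15=30; pred: 10+6-5=11
Step 3: prey: 30+15-16=29; pred: 11+6-5=12
Step 4: prey: 29+14-17=26; pred: 12+6-6=12
Step 5: prey: 26+13-15=24; pred: 12+6-6=12
Step 6: prey: 24+12-14=22; pred: 12+5-6=11
Step 7: prey: 22+11-12=21; pred: 11+4-5=10
Step 8: prey: 21+10-10=21; pred: 10+4-5=9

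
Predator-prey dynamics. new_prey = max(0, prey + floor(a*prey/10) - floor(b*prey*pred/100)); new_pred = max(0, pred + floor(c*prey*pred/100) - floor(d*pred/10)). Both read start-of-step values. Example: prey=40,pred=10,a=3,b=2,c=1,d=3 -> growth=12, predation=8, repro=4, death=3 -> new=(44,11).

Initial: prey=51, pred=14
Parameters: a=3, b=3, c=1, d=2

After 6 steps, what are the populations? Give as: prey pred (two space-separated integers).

Step 1: prey: 51+15-21=45; pred: 14+7-2=19
Step 2: prey: 45+13-25=33; pred: 19+8-3=24
Step 3: prey: 33+9-23=19; pred: 24+7-4=27
Step 4: prey: 19+5-15=9; pred: 27+5-5=27
Step 5: prey: 9+2-7=4; pred: 27+2-5=24
Step 6: prey: 4+1-2=3; pred: 24+0-4=20

Answer: 3 20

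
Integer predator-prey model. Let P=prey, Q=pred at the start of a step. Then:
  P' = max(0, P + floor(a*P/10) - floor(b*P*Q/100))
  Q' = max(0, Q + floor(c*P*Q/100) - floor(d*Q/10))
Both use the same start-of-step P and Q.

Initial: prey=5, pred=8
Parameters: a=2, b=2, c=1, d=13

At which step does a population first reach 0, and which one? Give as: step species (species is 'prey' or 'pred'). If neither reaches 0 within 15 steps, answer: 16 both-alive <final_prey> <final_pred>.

Step 1: prey: 5+1-0=6; pred: 8+0-10=0
First extinction: pred at step 1

Answer: 1 pred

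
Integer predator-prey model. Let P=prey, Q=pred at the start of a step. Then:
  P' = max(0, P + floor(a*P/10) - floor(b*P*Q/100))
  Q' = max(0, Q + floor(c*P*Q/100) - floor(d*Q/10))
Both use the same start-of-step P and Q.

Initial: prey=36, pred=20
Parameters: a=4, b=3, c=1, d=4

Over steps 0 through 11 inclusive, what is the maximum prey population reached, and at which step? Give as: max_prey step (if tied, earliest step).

Answer: 68 11

Derivation:
Step 1: prey: 36+14-21=29; pred: 20+7-8=19
Step 2: prey: 29+11-16=24; pred: 19+5-7=17
Step 3: prey: 24+9-12=21; pred: 17+4-6=15
Step 4: prey: 21+8-9=20; pred: 15+3-6=12
Step 5: prey: 20+8-7=21; pred: 12+2-4=10
Step 6: prey: 21+8-6=23; pred: 10+2-4=8
Step 7: prey: 23+9-5=27; pred: 8+1-3=6
Step 8: prey: 27+10-4=33; pred: 6+1-2=5
Step 9: prey: 33+13-4=42; pred: 5+1-2=4
Step 10: prey: 42+16-5=53; pred: 4+1-1=4
Step 11: prey: 53+21-6=68; pred: 4+2-1=5
Max prey = 68 at step 11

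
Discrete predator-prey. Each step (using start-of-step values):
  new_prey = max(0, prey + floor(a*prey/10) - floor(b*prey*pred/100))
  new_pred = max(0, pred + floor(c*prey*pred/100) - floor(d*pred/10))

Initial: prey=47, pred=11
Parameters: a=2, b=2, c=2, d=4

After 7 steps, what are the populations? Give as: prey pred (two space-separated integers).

Answer: 2 16

Derivation:
Step 1: prey: 47+9-10=46; pred: 11+10-4=17
Step 2: prey: 46+9-15=40; pred: 17+15-6=26
Step 3: prey: 40+8-20=28; pred: 26+20-10=36
Step 4: prey: 28+5-20=13; pred: 36+20-14=42
Step 5: prey: 13+2-10=5; pred: 42+10-16=36
Step 6: prey: 5+1-3=3; pred: 36+3-14=25
Step 7: prey: 3+0-1=2; pred: 25+1-10=16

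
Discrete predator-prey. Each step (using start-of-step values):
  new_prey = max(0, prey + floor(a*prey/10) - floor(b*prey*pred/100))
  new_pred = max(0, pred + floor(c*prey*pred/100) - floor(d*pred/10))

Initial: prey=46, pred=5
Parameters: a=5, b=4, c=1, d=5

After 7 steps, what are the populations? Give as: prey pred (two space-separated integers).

Answer: 28 49

Derivation:
Step 1: prey: 46+23-9=60; pred: 5+2-2=5
Step 2: prey: 60+30-12=78; pred: 5+3-2=6
Step 3: prey: 78+39-18=99; pred: 6+4-3=7
Step 4: prey: 99+49-27=121; pred: 7+6-3=10
Step 5: prey: 121+60-48=133; pred: 10+12-5=17
Step 6: prey: 133+66-90=109; pred: 17+22-8=31
Step 7: prey: 109+54-135=28; pred: 31+33-15=49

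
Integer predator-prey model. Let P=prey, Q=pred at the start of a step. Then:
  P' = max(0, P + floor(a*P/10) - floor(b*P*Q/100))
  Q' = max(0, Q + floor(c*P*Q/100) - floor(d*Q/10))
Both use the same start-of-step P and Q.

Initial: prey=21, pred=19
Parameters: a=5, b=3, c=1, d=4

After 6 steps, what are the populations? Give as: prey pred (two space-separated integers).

Answer: 48 7

Derivation:
Step 1: prey: 21+10-11=20; pred: 19+3-7=15
Step 2: prey: 20+10-9=21; pred: 15+3-6=12
Step 3: prey: 21+10-7=24; pred: 12+2-4=10
Step 4: prey: 24+12-7=29; pred: 10+2-4=8
Step 5: prey: 29+14-6=37; pred: 8+2-3=7
Step 6: prey: 37+18-7=48; pred: 7+2-2=7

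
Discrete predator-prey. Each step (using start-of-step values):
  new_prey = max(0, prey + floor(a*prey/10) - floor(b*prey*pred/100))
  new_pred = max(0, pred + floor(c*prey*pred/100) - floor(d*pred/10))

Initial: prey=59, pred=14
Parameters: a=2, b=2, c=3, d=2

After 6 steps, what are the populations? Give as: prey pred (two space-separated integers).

Step 1: prey: 59+11-16=54; pred: 14+24-2=36
Step 2: prey: 54+10-38=26; pred: 36+58-7=87
Step 3: prey: 26+5-45=0; pred: 87+67-17=137
Step 4: prey: 0+0-0=0; pred: 137+0-27=110
Step 5: prey: 0+0-0=0; pred: 110+0-22=88
Step 6: prey: 0+0-0=0; pred: 88+0-17=71

Answer: 0 71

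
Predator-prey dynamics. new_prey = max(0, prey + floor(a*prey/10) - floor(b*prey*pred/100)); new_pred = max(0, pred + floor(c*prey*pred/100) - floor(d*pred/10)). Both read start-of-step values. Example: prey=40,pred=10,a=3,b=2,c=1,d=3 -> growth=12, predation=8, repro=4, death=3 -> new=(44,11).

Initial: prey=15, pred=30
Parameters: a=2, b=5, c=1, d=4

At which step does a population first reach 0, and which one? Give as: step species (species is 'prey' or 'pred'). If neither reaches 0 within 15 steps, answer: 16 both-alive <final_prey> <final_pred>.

Answer: 1 prey

Derivation:
Step 1: prey: 15+3-22=0; pred: 30+4-12=22
First extinction: prey at step 1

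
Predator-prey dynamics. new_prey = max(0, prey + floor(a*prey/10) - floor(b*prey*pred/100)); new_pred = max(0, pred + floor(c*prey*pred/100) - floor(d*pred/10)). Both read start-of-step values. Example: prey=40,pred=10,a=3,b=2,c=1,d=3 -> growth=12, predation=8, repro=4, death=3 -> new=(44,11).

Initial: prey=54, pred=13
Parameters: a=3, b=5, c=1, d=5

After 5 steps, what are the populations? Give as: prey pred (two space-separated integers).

Answer: 15 3

Derivation:
Step 1: prey: 54+16-35=35; pred: 13+7-6=14
Step 2: prey: 35+10-24=21; pred: 14+4-7=11
Step 3: prey: 21+6-11=16; pred: 11+2-5=8
Step 4: prey: 16+4-6=14; pred: 8+1-4=5
Step 5: prey: 14+4-3=15; pred: 5+0-2=3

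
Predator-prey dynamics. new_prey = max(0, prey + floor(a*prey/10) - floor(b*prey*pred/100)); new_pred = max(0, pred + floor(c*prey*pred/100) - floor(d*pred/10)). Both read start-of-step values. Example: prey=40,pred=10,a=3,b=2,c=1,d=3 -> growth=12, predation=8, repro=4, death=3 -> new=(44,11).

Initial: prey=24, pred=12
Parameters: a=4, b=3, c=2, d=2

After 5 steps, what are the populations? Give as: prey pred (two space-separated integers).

Answer: 7 31

Derivation:
Step 1: prey: 24+9-8=25; pred: 12+5-2=15
Step 2: prey: 25+10-11=24; pred: 15+7-3=19
Step 3: prey: 24+9-13=20; pred: 19+9-3=25
Step 4: prey: 20+8-15=13; pred: 25+10-5=30
Step 5: prey: 13+5-11=7; pred: 30+7-6=31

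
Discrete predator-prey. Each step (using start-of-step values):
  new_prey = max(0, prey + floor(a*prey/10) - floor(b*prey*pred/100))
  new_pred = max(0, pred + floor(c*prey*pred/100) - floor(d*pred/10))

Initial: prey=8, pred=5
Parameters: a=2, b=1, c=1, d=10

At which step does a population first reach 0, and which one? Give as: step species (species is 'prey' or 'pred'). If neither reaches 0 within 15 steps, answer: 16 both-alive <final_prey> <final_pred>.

Answer: 1 pred

Derivation:
Step 1: prey: 8+1-0=9; pred: 5+0-5=0
First extinction: pred at step 1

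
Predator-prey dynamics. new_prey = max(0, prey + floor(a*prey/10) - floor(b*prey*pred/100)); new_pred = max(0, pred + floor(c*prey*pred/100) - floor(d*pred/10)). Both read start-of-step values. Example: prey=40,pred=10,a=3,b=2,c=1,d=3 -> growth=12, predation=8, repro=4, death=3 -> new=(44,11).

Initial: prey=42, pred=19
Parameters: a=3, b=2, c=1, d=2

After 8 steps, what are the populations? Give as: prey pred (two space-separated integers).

Step 1: prey: 42+12-15=39; pred: 19+7-3=23
Step 2: prey: 39+11-17=33; pred: 23+8-4=27
Step 3: prey: 33+9-17=25; pred: 27+8-5=30
Step 4: prey: 25+7-15=17; pred: 30+7-6=31
Step 5: prey: 17+5-10=12; pred: 31+5-6=30
Step 6: prey: 12+3-7=8; pred: 30+3-6=27
Step 7: prey: 8+2-4=6; pred: 27+2-5=24
Step 8: prey: 6+1-2=5; pred: 24+1-4=21

Answer: 5 21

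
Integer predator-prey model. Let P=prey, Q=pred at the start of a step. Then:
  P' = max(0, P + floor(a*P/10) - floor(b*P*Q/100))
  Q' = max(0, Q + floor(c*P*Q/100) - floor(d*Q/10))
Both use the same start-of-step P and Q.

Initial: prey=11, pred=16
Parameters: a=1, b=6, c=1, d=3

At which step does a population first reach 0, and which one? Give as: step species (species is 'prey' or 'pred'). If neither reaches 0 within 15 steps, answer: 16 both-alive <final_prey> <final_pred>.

Step 1: prey: 11+1-10=2; pred: 16+1-4=13
Step 2: prey: 2+0-1=1; pred: 13+0-3=10
Step 3: prey: 1+0-0=1; pred: 10+0-3=7
Step 4: prey: 1+0-0=1; pred: 7+0-2=5
Step 5: prey: 1+0-0=1; pred: 5+0-1=4
Step 6: prey: 1+0-0=1; pred: 4+0-1=3
Step 7: prey: 1+0-0=1; pred: 3+0-0=3
Steps 8-15: state stable at prey=1, pred=3 (no change)
No extinction within 15 steps

Answer: 16 both-alive 1 3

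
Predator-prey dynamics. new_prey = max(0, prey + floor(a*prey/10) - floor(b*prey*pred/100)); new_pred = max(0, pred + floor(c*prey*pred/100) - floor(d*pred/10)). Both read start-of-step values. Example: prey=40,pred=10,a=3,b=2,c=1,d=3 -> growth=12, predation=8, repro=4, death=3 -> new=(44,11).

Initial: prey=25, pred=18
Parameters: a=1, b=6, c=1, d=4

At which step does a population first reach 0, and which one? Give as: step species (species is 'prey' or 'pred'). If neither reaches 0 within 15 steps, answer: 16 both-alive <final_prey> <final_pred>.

Step 1: prey: 25+2-27=0; pred: 18+4-7=15
First extinction: prey at step 1

Answer: 1 prey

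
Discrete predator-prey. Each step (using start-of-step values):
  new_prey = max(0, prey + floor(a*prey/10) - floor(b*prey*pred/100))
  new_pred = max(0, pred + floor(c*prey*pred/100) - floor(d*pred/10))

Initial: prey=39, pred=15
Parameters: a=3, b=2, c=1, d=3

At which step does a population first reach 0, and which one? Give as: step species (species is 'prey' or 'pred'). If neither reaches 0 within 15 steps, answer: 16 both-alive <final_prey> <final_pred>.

Answer: 16 both-alive 28 9

Derivation:
Step 1: prey: 39+11-11=39; pred: 15+5-4=16
Step 2: prey: 39+11-12=38; pred: 16+6-4=18
Step 3: prey: 38+11-13=36; pred: 18+6-5=19
Step 4: prey: 36+10-13=33; pred: 19+6-5=20
Step 5: prey: 33+9-13=29; pred: 20+6-6=20
Step 6: prey: 29+8-11=26; pred: 20+5-6=19
Step 7: prey: 26+7-9=24; pred: 19+4-5=18
Step 8: prey: 24+7-8=23; pred: 18+4-5=17
Step 9: prey: 23+6-7=22; pred: 17+3-5=15
Step 10: prey: 22+6-6=22; pred: 15+3-4=14
Step 11: prey: 22+6-6=22; pred: 14+3-4=13
Step 12: prey: 22+6-5=23; pred: 13+2-3=12
Step 13: prey: 23+6-5=24; pred: 12+2-3=11
Step 14: prey: 24+7-5=26; pred: 11+2-3=10
Step 15: prey: 26+7-5=28; pred: 10+2-3=9
No extinction within 15 steps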